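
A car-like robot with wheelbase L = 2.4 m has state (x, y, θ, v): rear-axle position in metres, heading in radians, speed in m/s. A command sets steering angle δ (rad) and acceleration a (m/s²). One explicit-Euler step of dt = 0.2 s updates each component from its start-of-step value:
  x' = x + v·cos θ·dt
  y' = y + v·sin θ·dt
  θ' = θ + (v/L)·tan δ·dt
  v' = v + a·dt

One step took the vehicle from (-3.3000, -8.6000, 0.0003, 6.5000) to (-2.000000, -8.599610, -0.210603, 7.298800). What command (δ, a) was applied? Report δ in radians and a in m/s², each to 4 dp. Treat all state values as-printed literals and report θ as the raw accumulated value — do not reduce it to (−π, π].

a = (v'−v)/dt = (0.798800)/0.2 = 3.9940
Δθ = θ'−θ = -0.210903;  (v·dt/L) = 6.5000·0.2/2.4 = 0.541667
tan δ = Δθ·L/(v·dt) = -0.389359  →  δ = -0.3713

δ = -0.3713, a = 3.9940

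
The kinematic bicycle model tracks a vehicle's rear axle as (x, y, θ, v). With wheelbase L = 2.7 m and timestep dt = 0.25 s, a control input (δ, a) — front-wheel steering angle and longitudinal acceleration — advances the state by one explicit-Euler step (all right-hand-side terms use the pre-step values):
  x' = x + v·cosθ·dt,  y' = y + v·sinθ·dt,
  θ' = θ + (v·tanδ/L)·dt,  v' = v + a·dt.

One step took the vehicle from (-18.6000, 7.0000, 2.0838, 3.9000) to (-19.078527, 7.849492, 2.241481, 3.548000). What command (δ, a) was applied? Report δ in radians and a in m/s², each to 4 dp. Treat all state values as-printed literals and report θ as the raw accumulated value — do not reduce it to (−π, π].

δ = 0.4117, a = -1.4080

a = (v'−v)/dt = (-0.352000)/0.25 = -1.4080
Δθ = θ'−θ = 0.157681;  (v·dt/L) = 3.9000·0.25/2.7 = 0.361111
tan δ = Δθ·L/(v·dt) = 0.436655  →  δ = 0.4117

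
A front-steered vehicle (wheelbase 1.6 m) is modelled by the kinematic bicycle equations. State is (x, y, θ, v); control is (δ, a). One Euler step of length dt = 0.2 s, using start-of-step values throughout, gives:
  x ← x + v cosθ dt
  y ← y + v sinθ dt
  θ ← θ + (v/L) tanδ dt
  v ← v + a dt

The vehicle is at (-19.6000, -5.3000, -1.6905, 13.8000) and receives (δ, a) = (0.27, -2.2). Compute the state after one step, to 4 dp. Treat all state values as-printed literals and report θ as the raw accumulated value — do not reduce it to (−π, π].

(-19.9296, -8.0402, -1.2131, 13.3600)

x' = -19.6000 + 13.8000·cos(-1.6905)·0.2 = -19.9296
y' = -5.3000 + 13.8000·sin(-1.6905)·0.2 = -8.0402
θ' = -1.6905 + (13.8000/1.6)·tan(0.27)·0.2 = -1.2131
v' = 13.8000 − 2.2000·0.2 = 13.3600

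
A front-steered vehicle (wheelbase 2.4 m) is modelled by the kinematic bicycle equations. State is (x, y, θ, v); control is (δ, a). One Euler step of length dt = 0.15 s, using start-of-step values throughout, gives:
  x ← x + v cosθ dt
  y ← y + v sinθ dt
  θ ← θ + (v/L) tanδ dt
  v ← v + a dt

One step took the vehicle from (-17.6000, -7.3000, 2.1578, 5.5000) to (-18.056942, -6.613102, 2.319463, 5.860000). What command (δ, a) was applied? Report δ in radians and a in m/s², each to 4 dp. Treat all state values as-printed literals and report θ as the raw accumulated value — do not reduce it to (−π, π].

δ = 0.4396, a = 2.4000

a = (v'−v)/dt = (0.360000)/0.15 = 2.4000
Δθ = θ'−θ = 0.161663;  (v·dt/L) = 5.5000·0.15/2.4 = 0.343750
tan δ = Δθ·L/(v·dt) = 0.470292  →  δ = 0.4396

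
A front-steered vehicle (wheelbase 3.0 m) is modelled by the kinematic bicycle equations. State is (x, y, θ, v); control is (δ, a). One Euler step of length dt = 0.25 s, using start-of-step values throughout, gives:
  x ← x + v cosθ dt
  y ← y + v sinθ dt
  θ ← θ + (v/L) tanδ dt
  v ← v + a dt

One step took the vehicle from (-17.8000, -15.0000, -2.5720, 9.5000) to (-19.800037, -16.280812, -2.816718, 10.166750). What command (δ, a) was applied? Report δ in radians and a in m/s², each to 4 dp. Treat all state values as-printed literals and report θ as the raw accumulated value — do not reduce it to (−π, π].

a = (v'−v)/dt = (0.666750)/0.25 = 2.6670
Δθ = θ'−θ = -0.244718;  (v·dt/L) = 9.5000·0.25/3.0 = 0.791667
tan δ = Δθ·L/(v·dt) = -0.309117  →  δ = -0.2998

δ = -0.2998, a = 2.6670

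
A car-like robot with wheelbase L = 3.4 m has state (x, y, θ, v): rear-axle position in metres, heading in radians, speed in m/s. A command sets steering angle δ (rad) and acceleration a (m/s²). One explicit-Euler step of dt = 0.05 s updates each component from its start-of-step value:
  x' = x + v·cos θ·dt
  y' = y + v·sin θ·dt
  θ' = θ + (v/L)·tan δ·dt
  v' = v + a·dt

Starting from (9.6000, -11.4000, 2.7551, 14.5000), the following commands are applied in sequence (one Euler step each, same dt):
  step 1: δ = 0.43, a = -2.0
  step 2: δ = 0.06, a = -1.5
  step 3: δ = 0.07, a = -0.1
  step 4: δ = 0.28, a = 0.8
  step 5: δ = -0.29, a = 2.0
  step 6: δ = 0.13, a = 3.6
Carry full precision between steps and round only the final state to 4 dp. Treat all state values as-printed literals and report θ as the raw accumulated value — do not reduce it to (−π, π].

(5.4558, -10.2101, 2.9057, 14.6400)

after step 1 (δ=0.43, a=-2.0): (8.928478, -11.126717, 2.852894, 14.400000)
after step 2 (δ=0.06, a=-1.5): (8.238275, -10.921730, 2.865615, 14.325000)
after step 3 (δ=0.07, a=-0.1): (7.549129, -10.726560, 2.880386, 14.320000)
after step 4 (δ=0.28, a=0.8): (6.857416, -10.541656, 2.940941, 14.360000)
after step 5 (δ=-0.29, a=2.0): (6.153821, -10.398553, 2.877924, 14.460000)
after step 6 (δ=0.13, a=3.6): (5.455808, -10.210121, 2.905725, 14.640000)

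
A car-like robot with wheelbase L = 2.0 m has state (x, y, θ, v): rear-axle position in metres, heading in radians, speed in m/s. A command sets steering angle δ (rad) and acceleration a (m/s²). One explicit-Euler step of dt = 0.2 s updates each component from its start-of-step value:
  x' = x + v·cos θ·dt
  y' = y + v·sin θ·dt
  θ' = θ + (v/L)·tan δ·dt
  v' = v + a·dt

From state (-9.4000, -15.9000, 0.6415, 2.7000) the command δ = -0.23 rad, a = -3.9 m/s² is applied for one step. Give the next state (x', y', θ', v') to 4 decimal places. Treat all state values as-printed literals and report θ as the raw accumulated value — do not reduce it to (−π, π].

(-8.9674, -15.5769, 0.5783, 1.9200)

x' = -9.4000 + 2.7000·cos(0.6415)·0.2 = -8.9674
y' = -15.9000 + 2.7000·sin(0.6415)·0.2 = -15.5769
θ' = 0.6415 + (2.7000/2.0)·tan(-0.23)·0.2 = 0.5783
v' = 2.7000 − 3.9000·0.2 = 1.9200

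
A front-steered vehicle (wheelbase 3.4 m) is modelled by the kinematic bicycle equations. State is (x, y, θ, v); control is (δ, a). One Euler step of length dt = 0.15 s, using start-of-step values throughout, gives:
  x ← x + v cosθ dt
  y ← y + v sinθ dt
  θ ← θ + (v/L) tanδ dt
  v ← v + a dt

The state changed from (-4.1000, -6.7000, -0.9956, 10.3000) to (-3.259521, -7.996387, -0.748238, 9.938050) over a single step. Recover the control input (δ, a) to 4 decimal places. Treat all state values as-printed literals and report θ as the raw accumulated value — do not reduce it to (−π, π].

a = (v'−v)/dt = (-0.361950)/0.15 = -2.4130
Δθ = θ'−θ = 0.247362;  (v·dt/L) = 10.3000·0.15/3.4 = 0.454412
tan δ = Δθ·L/(v·dt) = 0.544357  →  δ = 0.4985

δ = 0.4985, a = -2.4130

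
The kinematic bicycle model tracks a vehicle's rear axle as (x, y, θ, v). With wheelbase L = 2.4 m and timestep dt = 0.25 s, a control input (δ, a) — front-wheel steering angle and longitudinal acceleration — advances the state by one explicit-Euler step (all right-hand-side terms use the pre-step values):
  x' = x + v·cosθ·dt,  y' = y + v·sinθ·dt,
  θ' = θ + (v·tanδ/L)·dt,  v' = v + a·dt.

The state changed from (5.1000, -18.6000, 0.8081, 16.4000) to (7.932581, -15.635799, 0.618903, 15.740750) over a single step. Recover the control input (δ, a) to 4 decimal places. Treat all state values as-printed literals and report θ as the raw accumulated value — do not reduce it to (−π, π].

a = (v'−v)/dt = (-0.659250)/0.25 = -2.6370
Δθ = θ'−θ = -0.189197;  (v·dt/L) = 16.4000·0.25/2.4 = 1.708333
tan δ = Δθ·L/(v·dt) = -0.110749  →  δ = -0.1103

δ = -0.1103, a = -2.6370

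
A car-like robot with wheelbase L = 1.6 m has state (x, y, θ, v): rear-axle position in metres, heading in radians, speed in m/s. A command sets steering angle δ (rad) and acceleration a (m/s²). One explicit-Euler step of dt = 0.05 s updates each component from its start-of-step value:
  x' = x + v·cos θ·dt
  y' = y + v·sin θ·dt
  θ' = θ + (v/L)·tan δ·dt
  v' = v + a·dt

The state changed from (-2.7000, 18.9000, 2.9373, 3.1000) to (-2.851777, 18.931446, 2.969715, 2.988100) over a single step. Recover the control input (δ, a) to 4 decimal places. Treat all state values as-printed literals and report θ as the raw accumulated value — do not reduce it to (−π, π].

a = (v'−v)/dt = (-0.111900)/0.05 = -2.2380
Δθ = θ'−θ = 0.032415;  (v·dt/L) = 3.1000·0.05/1.6 = 0.096875
tan δ = Δθ·L/(v·dt) = 0.334606  →  δ = 0.3229

δ = 0.3229, a = -2.2380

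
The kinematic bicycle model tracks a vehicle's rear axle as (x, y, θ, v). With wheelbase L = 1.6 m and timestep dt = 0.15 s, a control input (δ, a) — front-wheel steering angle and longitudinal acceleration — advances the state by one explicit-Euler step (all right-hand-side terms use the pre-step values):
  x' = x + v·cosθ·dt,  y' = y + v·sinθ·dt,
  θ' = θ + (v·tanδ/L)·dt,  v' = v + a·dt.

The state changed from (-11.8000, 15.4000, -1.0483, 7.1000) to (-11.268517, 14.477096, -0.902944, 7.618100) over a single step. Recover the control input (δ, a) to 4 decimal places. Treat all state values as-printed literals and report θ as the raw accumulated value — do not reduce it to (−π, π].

δ = 0.2150, a = 3.4540

a = (v'−v)/dt = (0.518100)/0.15 = 3.4540
Δθ = θ'−θ = 0.145356;  (v·dt/L) = 7.1000·0.15/1.6 = 0.665625
tan δ = Δθ·L/(v·dt) = 0.218375  →  δ = 0.2150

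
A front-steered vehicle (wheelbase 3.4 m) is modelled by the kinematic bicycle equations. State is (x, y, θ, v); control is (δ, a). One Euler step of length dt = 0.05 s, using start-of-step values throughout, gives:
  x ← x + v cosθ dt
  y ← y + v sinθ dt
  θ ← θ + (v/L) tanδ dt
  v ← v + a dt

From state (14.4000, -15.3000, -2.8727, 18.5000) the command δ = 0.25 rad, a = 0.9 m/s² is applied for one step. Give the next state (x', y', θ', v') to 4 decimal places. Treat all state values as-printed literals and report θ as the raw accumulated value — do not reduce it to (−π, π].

(13.5082, -15.5457, -2.8032, 18.5450)

x' = 14.4000 + 18.5000·cos(-2.8727)·0.05 = 13.5082
y' = -15.3000 + 18.5000·sin(-2.8727)·0.05 = -15.5457
θ' = -2.8727 + (18.5000/3.4)·tan(0.25)·0.05 = -2.8032
v' = 18.5000 + 0.9000·0.05 = 18.5450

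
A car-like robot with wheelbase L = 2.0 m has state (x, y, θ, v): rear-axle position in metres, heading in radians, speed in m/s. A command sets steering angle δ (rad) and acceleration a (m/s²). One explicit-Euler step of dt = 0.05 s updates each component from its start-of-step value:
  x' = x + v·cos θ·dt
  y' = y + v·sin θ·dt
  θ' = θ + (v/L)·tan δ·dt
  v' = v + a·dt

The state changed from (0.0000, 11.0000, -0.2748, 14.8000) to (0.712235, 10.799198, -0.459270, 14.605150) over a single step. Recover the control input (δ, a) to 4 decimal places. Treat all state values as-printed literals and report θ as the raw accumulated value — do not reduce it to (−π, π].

δ = -0.4625, a = -3.8970

a = (v'−v)/dt = (-0.194850)/0.05 = -3.8970
Δθ = θ'−θ = -0.184470;  (v·dt/L) = 14.8000·0.05/2.0 = 0.370000
tan δ = Δθ·L/(v·dt) = -0.498568  →  δ = -0.4625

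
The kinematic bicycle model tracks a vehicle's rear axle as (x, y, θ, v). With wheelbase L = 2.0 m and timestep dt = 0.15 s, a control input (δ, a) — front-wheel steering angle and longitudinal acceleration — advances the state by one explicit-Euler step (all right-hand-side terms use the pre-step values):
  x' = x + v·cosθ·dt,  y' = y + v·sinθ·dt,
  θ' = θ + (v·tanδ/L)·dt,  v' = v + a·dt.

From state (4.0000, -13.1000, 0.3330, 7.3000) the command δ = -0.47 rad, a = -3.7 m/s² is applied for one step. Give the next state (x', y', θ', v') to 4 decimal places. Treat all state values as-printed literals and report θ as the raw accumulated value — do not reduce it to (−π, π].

(5.0348, -12.7421, 0.0549, 6.7450)

x' = 4.0000 + 7.3000·cos(0.3330)·0.15 = 5.0348
y' = -13.1000 + 7.3000·sin(0.3330)·0.15 = -12.7421
θ' = 0.3330 + (7.3000/2.0)·tan(-0.47)·0.15 = 0.0549
v' = 7.3000 − 3.7000·0.15 = 6.7450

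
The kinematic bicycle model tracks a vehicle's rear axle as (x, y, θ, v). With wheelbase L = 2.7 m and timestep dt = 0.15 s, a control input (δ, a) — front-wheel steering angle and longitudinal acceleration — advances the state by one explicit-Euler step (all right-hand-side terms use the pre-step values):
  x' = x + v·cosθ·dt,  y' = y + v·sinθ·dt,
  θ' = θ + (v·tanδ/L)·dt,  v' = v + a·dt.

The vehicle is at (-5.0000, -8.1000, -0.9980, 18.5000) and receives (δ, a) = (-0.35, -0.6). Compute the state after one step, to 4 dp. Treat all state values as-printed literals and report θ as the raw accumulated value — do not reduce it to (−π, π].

(-3.4960, -10.4321, -1.3732, 18.4100)

x' = -5.0000 + 18.5000·cos(-0.9980)·0.15 = -3.4960
y' = -8.1000 + 18.5000·sin(-0.9980)·0.15 = -10.4321
θ' = -0.9980 + (18.5000/2.7)·tan(-0.35)·0.15 = -1.3732
v' = 18.5000 − 0.6000·0.15 = 18.4100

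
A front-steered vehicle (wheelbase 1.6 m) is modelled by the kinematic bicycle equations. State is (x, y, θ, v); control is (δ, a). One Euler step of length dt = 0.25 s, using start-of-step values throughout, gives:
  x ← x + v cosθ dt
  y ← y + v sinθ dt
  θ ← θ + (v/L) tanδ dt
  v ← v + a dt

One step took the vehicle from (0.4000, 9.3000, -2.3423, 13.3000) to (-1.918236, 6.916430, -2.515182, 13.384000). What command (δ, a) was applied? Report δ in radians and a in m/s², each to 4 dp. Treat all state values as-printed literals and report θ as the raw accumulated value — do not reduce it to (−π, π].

a = (v'−v)/dt = (0.084000)/0.25 = 0.3360
Δθ = θ'−θ = -0.172882;  (v·dt/L) = 13.3000·0.25/1.6 = 2.078125
tan δ = Δθ·L/(v·dt) = -0.083191  →  δ = -0.0830

δ = -0.0830, a = 0.3360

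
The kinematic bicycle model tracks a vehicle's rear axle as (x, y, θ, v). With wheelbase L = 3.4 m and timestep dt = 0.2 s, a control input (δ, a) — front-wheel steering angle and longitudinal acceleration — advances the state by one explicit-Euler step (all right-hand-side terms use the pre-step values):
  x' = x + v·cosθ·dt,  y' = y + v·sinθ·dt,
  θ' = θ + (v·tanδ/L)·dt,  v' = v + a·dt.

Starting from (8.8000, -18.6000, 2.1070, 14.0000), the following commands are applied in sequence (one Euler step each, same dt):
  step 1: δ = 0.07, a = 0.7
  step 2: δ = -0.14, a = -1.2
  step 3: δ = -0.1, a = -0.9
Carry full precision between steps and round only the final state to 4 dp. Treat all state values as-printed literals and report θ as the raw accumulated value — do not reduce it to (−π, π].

after step 1 (δ=0.07, a=0.7): (7.369547, -16.192968, 2.164741, 14.140000)
after step 2 (δ=-0.14, a=-1.2): (5.786900, -13.849293, 2.047528, 13.900000)
after step 3 (δ=-0.1, a=-0.9): (4.511221, -11.379264, 1.965489, 13.720000)

(4.5112, -11.3793, 1.9655, 13.7200)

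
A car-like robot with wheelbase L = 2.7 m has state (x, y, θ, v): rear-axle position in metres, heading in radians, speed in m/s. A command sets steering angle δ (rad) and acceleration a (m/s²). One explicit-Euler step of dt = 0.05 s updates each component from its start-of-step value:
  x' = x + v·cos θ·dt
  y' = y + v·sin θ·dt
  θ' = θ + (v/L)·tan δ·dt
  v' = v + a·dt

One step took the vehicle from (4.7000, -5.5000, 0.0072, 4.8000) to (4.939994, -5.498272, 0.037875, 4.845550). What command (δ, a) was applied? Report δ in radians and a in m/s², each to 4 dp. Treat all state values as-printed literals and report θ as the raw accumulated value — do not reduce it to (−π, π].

a = (v'−v)/dt = (0.045550)/0.05 = 0.9110
Δθ = θ'−θ = 0.030675;  (v·dt/L) = 4.8000·0.05/2.7 = 0.088889
tan δ = Δθ·L/(v·dt) = 0.345094  →  δ = 0.3323

δ = 0.3323, a = 0.9110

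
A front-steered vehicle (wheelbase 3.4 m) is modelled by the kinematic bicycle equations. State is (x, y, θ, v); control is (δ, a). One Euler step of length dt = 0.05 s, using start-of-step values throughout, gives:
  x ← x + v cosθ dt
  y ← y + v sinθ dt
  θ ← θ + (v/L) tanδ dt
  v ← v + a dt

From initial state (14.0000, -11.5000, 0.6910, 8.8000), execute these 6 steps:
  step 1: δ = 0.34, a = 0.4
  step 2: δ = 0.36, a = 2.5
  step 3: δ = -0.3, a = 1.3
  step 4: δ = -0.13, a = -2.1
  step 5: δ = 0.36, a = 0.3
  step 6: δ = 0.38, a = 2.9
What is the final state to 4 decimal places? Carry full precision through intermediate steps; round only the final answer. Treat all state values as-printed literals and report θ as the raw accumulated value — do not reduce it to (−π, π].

(15.9636, -9.6928, 0.8293, 9.0650)

after step 1 (δ=0.34, a=0.4): (14.339068, -11.219584, 0.736778, 8.820000)
after step 2 (δ=0.36, a=2.5): (14.665689, -10.923274, 0.785599, 8.945000)
after step 3 (δ=-0.3, a=1.3): (14.981879, -10.606957, 0.744908, 9.010000)
after step 4 (δ=-0.13, a=-2.1): (15.313064, -10.301561, 0.727585, 8.905000)
after step 5 (δ=0.36, a=0.3): (15.645569, -10.005440, 0.776877, 8.920000)
after step 6 (δ=0.38, a=2.9): (15.963614, -9.692769, 0.829271, 9.065000)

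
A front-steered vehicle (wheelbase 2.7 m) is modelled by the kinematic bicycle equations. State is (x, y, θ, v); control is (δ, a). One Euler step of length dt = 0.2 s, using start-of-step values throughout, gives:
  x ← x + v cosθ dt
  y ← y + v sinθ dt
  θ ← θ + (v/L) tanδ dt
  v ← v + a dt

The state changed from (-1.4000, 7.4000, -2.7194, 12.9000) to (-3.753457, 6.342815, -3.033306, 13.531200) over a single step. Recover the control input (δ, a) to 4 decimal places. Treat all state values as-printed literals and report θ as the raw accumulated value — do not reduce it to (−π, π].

δ = -0.3174, a = 3.1560

a = (v'−v)/dt = (0.631200)/0.2 = 3.1560
Δθ = θ'−θ = -0.313906;  (v·dt/L) = 12.9000·0.2/2.7 = 0.955556
tan δ = Δθ·L/(v·dt) = -0.328506  →  δ = -0.3174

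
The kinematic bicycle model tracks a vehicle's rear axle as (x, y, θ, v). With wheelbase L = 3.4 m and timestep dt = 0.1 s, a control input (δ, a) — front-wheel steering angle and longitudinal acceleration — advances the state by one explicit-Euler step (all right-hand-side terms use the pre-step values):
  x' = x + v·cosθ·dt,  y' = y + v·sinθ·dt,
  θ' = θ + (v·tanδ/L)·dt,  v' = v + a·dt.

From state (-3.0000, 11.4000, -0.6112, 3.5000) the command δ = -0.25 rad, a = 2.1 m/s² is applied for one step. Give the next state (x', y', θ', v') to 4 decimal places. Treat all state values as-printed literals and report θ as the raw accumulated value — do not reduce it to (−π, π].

x' = -3.0000 + 3.5000·cos(-0.6112)·0.1 = -2.7134
y' = 11.4000 + 3.5000·sin(-0.6112)·0.1 = 11.1992
θ' = -0.6112 + (3.5000/3.4)·tan(-0.25)·0.1 = -0.6375
v' = 3.5000 + 2.1000·0.1 = 3.7100

(-2.7134, 11.1992, -0.6375, 3.7100)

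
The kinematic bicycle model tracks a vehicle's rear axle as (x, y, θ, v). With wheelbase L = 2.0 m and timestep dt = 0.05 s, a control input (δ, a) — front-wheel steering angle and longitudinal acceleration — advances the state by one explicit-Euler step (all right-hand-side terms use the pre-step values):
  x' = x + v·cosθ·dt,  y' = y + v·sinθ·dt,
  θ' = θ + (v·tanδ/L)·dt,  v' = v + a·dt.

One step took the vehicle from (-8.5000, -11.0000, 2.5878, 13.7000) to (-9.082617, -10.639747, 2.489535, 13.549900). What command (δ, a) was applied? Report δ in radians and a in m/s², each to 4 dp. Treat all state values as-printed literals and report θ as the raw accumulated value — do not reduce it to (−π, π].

a = (v'−v)/dt = (-0.150100)/0.05 = -3.0020
Δθ = θ'−θ = -0.098265;  (v·dt/L) = 13.7000·0.05/2.0 = 0.342500
tan δ = Δθ·L/(v·dt) = -0.286905  →  δ = -0.2794

δ = -0.2794, a = -3.0020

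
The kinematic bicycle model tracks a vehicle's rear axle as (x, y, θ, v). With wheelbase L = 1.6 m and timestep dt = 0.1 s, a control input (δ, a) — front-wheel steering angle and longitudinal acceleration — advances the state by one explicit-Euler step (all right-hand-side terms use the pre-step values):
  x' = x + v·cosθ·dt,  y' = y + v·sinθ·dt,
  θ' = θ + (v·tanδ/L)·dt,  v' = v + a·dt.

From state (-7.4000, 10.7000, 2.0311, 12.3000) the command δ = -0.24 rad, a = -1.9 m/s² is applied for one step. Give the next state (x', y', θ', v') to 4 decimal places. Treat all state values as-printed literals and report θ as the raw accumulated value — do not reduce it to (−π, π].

x' = -7.4000 + 12.3000·cos(2.0311)·0.1 = -7.9464
y' = 10.7000 + 12.3000·sin(2.0311)·0.1 = 11.8020
θ' = 2.0311 + (12.3000/1.6)·tan(-0.24)·0.1 = 1.8430
v' = 12.3000 − 1.9000·0.1 = 12.1100

(-7.9464, 11.8020, 1.8430, 12.1100)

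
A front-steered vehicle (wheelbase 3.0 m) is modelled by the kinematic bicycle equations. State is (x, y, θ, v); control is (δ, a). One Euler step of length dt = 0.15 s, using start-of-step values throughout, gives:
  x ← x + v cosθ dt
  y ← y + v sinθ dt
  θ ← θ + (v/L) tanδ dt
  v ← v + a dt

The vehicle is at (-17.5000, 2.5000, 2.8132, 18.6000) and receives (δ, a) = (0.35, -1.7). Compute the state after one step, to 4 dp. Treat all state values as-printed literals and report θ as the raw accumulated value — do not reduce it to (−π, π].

x' = -17.5000 + 18.6000·cos(2.8132)·0.15 = -20.1409
y' = 2.5000 + 18.6000·sin(2.8132)·0.15 = 3.3998
θ' = 2.8132 + (18.6000/3.0)·tan(0.35)·0.15 = 3.1527
v' = 18.6000 − 1.7000·0.15 = 18.3450

(-20.1409, 3.3998, 3.1527, 18.3450)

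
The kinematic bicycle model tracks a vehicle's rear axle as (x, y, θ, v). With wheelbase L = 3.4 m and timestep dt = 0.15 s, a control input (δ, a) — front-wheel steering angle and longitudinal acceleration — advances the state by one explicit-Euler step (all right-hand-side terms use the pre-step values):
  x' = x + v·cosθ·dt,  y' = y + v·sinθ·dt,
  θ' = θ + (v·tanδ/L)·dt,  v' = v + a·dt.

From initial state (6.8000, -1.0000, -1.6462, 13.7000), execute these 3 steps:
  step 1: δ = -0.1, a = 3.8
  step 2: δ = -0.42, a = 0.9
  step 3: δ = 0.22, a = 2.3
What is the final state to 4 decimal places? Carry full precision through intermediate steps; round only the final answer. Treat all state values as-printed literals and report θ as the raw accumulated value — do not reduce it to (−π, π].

(5.4794, -7.1453, -1.8459, 14.7500)

after step 1 (δ=-0.1, a=3.8): (6.645192, -3.049161, -1.706843, 14.270000)
after step 2 (δ=-0.42, a=0.9): (6.354881, -5.169882, -1.987987, 14.405000)
after step 3 (δ=0.22, a=2.3): (5.479358, -7.145306, -1.845874, 14.750000)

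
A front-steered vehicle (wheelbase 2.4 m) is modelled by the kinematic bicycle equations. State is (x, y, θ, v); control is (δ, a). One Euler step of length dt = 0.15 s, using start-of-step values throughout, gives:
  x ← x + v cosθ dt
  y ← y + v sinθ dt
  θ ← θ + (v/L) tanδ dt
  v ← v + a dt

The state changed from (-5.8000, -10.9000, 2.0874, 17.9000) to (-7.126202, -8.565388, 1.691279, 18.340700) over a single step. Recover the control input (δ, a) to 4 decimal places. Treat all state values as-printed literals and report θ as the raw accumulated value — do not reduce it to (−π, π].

a = (v'−v)/dt = (0.440700)/0.15 = 2.9380
Δθ = θ'−θ = -0.396121;  (v·dt/L) = 17.9000·0.15/2.4 = 1.118750
tan δ = Δθ·L/(v·dt) = -0.354075  →  δ = -0.3403

δ = -0.3403, a = 2.9380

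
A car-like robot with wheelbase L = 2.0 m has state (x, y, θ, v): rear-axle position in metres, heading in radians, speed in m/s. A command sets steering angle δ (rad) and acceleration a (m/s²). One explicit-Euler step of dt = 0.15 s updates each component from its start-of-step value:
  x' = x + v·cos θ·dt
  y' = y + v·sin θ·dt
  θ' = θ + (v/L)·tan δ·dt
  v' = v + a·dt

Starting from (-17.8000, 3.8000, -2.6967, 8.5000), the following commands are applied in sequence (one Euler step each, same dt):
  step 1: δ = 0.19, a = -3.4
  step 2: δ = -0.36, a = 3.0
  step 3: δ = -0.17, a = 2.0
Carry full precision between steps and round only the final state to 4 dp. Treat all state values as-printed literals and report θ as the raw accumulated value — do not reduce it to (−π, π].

(-21.1542, 2.1826, -2.9083, 8.7400)

after step 1 (δ=0.19, a=-3.4): (-18.950888, 3.251290, -2.574096, 7.990000)
after step 2 (δ=-0.36, a=3.0): (-19.961522, 2.607069, -2.799656, 8.440000)
after step 3 (δ=-0.17, a=2.0): (-21.154229, 2.182563, -2.908314, 8.740000)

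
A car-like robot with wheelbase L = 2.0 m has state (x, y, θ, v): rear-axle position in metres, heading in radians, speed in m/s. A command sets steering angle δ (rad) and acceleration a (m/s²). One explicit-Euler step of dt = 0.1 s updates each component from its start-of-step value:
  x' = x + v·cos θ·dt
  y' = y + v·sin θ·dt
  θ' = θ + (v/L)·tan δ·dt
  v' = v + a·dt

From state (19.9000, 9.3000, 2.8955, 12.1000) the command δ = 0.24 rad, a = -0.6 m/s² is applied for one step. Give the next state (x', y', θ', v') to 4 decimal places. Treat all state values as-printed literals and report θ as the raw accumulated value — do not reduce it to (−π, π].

x' = 19.9000 + 12.1000·cos(2.8955)·0.1 = 18.7265
y' = 9.3000 + 12.1000·sin(2.8955)·0.1 = 9.5948
θ' = 2.8955 + (12.1000/2.0)·tan(0.24)·0.1 = 3.0436
v' = 12.1000 − 0.6000·0.1 = 12.0400

(18.7265, 9.5948, 3.0436, 12.0400)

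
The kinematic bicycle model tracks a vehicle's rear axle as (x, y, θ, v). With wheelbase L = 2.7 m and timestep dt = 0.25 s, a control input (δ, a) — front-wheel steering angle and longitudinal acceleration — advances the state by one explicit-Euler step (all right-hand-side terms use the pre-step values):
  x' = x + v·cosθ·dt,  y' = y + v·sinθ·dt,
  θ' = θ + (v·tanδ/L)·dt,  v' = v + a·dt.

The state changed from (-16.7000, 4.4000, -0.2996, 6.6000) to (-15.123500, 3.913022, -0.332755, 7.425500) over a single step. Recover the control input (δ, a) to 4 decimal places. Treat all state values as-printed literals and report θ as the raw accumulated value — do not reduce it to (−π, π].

δ = -0.0542, a = 3.3020

a = (v'−v)/dt = (0.825500)/0.25 = 3.3020
Δθ = θ'−θ = -0.033155;  (v·dt/L) = 6.6000·0.25/2.7 = 0.611111
tan δ = Δθ·L/(v·dt) = -0.054254  →  δ = -0.0542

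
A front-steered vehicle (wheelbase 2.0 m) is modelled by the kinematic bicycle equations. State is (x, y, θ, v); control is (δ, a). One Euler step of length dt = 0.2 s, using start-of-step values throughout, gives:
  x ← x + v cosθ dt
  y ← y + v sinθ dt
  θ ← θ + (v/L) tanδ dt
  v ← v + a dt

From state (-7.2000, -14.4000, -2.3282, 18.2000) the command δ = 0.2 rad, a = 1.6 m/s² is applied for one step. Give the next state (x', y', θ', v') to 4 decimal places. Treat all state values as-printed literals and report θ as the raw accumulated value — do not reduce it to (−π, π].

(-9.7008, -17.0449, -1.9593, 18.5200)

x' = -7.2000 + 18.2000·cos(-2.3282)·0.2 = -9.7008
y' = -14.4000 + 18.2000·sin(-2.3282)·0.2 = -17.0449
θ' = -2.3282 + (18.2000/2.0)·tan(0.2)·0.2 = -1.9593
v' = 18.2000 + 1.6000·0.2 = 18.5200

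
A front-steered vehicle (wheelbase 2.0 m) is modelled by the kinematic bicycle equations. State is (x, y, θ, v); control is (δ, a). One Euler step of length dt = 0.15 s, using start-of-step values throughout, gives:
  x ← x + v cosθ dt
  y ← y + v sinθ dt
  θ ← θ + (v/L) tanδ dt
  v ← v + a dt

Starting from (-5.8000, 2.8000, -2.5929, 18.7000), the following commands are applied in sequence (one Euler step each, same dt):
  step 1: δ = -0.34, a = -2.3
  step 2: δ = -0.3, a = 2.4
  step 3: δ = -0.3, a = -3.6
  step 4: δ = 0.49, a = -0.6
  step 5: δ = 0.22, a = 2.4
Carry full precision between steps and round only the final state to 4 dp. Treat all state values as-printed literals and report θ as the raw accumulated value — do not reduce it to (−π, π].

after step 1 (δ=-0.34, a=-2.3): (-8.193246, 1.336990, -3.089016, 18.355000)
after step 2 (δ=-0.3, a=2.4): (-10.942691, 1.192300, -3.514856, 18.715000)
after step 3 (δ=-0.3, a=-3.6): (-13.556641, 2.215980, -3.949048, 18.175000)
after step 4 (δ=0.49, a=-0.6): (-15.441404, 4.185779, -3.221973, 18.085000)
after step 5 (δ=0.22, a=2.4): (-18.145395, 4.403597, -2.918662, 18.445000)

(-18.1454, 4.4036, -2.9187, 18.4450)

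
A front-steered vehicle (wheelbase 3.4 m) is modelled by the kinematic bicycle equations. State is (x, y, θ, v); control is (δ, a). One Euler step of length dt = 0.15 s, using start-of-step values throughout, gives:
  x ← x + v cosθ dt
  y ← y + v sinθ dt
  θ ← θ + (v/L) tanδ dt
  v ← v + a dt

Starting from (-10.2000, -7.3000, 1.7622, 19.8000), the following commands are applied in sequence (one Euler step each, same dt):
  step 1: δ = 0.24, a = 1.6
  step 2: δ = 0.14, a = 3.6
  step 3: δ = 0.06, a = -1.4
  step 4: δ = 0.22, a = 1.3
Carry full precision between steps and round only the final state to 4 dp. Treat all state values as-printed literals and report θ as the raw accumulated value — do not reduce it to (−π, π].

(-15.1953, 3.5908, 2.3561, 20.5650)

after step 1 (δ=0.24, a=1.6): (-10.765004, -4.384238, 1.975967, 20.040000)
after step 2 (δ=0.14, a=3.6): (-11.949897, -1.621618, 2.100559, 20.580000)
after step 3 (δ=0.06, a=-1.4): (-13.509845, 1.042238, 2.155101, 20.370000)
after step 4 (δ=0.22, a=1.3): (-15.195318, 3.590818, 2.356062, 20.565000)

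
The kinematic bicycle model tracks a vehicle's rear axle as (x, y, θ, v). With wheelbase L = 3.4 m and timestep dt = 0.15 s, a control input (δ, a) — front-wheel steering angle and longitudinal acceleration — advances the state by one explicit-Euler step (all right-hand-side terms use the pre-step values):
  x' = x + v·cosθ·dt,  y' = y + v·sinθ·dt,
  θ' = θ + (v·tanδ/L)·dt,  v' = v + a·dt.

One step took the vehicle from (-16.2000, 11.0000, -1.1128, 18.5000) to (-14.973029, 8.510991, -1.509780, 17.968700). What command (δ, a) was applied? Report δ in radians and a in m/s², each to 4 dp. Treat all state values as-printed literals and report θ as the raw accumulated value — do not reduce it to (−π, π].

δ = -0.4527, a = -3.5420

a = (v'−v)/dt = (-0.531300)/0.15 = -3.5420
Δθ = θ'−θ = -0.396980;  (v·dt/L) = 18.5000·0.15/3.4 = 0.816176
tan δ = Δθ·L/(v·dt) = -0.486390  →  δ = -0.4527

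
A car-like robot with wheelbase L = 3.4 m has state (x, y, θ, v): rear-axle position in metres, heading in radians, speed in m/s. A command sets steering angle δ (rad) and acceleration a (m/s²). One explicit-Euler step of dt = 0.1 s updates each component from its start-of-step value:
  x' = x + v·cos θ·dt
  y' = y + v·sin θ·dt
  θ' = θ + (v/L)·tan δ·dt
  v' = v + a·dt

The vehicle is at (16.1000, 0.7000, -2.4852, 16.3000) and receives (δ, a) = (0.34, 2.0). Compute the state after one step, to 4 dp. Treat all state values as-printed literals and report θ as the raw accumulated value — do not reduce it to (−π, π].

(14.8087, -0.2947, -2.3156, 16.5000)

x' = 16.1000 + 16.3000·cos(-2.4852)·0.1 = 14.8087
y' = 0.7000 + 16.3000·sin(-2.4852)·0.1 = -0.2947
θ' = -2.4852 + (16.3000/3.4)·tan(0.34)·0.1 = -2.3156
v' = 16.3000 + 2.0000·0.1 = 16.5000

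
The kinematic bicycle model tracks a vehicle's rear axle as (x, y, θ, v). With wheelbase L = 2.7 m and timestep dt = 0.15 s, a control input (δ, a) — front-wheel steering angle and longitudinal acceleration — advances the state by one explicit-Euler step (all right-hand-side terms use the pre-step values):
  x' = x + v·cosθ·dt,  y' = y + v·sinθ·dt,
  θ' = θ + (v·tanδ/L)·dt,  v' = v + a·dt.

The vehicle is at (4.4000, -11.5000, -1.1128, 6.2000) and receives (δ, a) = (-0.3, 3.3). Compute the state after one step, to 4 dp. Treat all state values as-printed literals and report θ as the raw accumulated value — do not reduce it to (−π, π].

(4.8112, -12.3342, -1.2193, 6.6950)

x' = 4.4000 + 6.2000·cos(-1.1128)·0.15 = 4.8112
y' = -11.5000 + 6.2000·sin(-1.1128)·0.15 = -12.3342
θ' = -1.1128 + (6.2000/2.7)·tan(-0.3)·0.15 = -1.2193
v' = 6.2000 + 3.3000·0.15 = 6.6950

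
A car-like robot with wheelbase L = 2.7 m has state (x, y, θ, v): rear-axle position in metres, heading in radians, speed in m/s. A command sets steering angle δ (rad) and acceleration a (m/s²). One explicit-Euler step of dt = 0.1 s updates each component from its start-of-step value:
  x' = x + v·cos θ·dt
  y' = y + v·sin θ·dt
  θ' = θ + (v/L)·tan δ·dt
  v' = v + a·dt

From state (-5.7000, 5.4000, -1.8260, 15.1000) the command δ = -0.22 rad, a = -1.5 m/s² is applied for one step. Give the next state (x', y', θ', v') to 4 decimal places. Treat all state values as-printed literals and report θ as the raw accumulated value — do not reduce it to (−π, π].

(-6.0812, 3.9389, -1.9511, 14.9500)

x' = -5.7000 + 15.1000·cos(-1.8260)·0.1 = -6.0812
y' = 5.4000 + 15.1000·sin(-1.8260)·0.1 = 3.9389
θ' = -1.8260 + (15.1000/2.7)·tan(-0.22)·0.1 = -1.9511
v' = 15.1000 − 1.5000·0.1 = 14.9500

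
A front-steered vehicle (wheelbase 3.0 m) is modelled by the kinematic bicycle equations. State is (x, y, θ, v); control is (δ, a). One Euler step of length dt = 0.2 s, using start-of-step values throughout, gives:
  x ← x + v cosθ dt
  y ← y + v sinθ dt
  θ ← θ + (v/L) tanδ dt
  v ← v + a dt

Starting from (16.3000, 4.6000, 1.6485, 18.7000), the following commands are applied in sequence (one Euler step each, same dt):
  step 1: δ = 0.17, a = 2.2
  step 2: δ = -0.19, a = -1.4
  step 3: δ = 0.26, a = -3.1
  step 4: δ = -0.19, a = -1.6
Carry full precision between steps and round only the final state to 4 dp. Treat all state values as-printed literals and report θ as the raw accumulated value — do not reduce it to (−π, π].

after step 1 (δ=0.17, a=2.2): (16.009681, 8.328715, 1.862499, 19.140000)
after step 2 (δ=-0.19, a=-1.4): (14.908812, 11.995004, 1.617099, 18.860000)
after step 3 (δ=0.26, a=-3.1): (14.734222, 15.762961, 1.951576, 18.240000)
after step 4 (δ=-0.19, a=-1.6): (13.378461, 19.149673, 1.717716, 17.920000)

(13.3785, 19.1497, 1.7177, 17.9200)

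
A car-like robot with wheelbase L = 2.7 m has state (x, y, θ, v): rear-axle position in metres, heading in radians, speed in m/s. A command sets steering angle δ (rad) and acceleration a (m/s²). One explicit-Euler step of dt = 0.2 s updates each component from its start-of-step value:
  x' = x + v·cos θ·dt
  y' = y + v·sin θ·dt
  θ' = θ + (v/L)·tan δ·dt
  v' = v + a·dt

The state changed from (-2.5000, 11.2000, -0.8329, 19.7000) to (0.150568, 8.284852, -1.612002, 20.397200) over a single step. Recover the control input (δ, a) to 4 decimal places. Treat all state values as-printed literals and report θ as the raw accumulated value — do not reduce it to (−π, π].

a = (v'−v)/dt = (0.697200)/0.2 = 3.4860
Δθ = θ'−θ = -0.779102;  (v·dt/L) = 19.7000·0.2/2.7 = 1.459259
tan δ = Δθ·L/(v·dt) = -0.533902  →  δ = -0.4904

δ = -0.4904, a = 3.4860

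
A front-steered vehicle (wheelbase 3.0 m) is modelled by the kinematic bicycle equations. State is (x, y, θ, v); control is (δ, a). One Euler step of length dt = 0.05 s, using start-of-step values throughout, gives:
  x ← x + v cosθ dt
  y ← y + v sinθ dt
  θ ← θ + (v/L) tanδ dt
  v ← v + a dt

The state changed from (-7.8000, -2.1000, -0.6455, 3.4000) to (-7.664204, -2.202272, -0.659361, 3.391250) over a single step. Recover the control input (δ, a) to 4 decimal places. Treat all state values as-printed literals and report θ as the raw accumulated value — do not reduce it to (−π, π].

δ = -0.2399, a = -0.1750

a = (v'−v)/dt = (-0.008750)/0.05 = -0.1750
Δθ = θ'−θ = -0.013861;  (v·dt/L) = 3.4000·0.05/3.0 = 0.056667
tan δ = Δθ·L/(v·dt) = -0.244606  →  δ = -0.2399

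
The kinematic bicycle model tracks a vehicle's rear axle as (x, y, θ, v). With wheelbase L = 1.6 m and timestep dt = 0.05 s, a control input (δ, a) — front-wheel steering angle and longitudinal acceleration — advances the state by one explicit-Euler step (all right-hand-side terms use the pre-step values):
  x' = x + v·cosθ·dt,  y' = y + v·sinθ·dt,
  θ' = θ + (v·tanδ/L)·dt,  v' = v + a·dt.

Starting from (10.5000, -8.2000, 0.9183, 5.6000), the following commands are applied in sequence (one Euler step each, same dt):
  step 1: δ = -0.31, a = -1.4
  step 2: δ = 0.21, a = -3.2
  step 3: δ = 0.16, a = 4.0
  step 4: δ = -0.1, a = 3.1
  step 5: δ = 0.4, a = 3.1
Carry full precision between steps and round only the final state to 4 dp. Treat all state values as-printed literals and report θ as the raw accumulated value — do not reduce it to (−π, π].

(11.3604, -7.1090, 0.9843, 5.8800)

after step 1 (δ=-0.31, a=-1.4): (10.670008, -7.977520, 0.862243, 5.530000)
after step 2 (δ=0.21, a=-3.2): (10.849937, -7.767573, 0.899076, 5.370000)
after step 3 (δ=0.16, a=4.0): (11.017033, -7.557404, 0.926158, 5.570000)
after step 4 (δ=-0.1, a=3.1): (11.184386, -7.334794, 0.908693, 5.725000)
after step 5 (δ=0.4, a=3.1): (11.360366, -7.109028, 0.984334, 5.880000)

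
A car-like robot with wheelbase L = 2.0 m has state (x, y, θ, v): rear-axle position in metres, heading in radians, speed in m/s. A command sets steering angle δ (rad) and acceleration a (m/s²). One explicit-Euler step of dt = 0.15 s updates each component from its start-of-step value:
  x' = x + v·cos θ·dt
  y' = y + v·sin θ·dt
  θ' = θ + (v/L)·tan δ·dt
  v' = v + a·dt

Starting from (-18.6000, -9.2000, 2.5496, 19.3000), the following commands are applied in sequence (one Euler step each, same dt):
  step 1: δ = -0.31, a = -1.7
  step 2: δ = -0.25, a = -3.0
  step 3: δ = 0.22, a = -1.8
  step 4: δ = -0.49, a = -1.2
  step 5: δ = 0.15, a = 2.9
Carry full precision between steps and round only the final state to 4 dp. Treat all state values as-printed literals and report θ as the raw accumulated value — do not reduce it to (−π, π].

(-23.3255, 2.7420, 1.5057, 18.5800)

after step 1 (δ=-0.31, a=-1.7): (-21.002359, -7.584545, 2.085926, 19.045000)
after step 2 (δ=-0.25, a=-3.0): (-22.409730, -5.098518, 1.721202, 18.595000)
after step 3 (δ=0.22, a=-1.8): (-22.827669, -2.340758, 2.033067, 18.325000)
after step 4 (δ=-0.49, a=-1.2): (-24.053561, 0.119489, 1.299992, 18.145000)
after step 5 (δ=0.15, a=2.9): (-23.325475, 2.742048, 1.505668, 18.580000)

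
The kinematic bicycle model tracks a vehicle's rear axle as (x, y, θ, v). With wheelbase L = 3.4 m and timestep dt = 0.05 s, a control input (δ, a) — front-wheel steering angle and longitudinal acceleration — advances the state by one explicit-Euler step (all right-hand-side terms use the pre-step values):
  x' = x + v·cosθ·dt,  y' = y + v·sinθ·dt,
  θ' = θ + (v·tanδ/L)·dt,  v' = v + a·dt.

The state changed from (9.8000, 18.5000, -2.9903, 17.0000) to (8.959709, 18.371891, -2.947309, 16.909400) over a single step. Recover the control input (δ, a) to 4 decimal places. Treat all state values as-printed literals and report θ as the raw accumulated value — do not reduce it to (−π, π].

δ = 0.1703, a = -1.8120

a = (v'−v)/dt = (-0.090600)/0.05 = -1.8120
Δθ = θ'−θ = 0.042991;  (v·dt/L) = 17.0000·0.05/3.4 = 0.250000
tan δ = Δθ·L/(v·dt) = 0.171964  →  δ = 0.1703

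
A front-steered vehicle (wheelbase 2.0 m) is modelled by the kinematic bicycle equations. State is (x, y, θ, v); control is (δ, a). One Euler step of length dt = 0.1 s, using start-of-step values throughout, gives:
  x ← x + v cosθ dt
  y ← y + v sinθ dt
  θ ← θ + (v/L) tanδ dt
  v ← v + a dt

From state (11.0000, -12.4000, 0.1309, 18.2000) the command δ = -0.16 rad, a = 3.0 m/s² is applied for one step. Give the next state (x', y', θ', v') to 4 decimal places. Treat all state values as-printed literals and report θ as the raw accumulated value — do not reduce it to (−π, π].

x' = 11.0000 + 18.2000·cos(0.1309)·0.1 = 12.8044
y' = -12.4000 + 18.2000·sin(0.1309)·0.1 = -12.1624
θ' = 0.1309 + (18.2000/2.0)·tan(-0.16)·0.1 = -0.0160
v' = 18.2000 + 3.0000·0.1 = 18.5000

(12.8044, -12.1624, -0.0160, 18.5000)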